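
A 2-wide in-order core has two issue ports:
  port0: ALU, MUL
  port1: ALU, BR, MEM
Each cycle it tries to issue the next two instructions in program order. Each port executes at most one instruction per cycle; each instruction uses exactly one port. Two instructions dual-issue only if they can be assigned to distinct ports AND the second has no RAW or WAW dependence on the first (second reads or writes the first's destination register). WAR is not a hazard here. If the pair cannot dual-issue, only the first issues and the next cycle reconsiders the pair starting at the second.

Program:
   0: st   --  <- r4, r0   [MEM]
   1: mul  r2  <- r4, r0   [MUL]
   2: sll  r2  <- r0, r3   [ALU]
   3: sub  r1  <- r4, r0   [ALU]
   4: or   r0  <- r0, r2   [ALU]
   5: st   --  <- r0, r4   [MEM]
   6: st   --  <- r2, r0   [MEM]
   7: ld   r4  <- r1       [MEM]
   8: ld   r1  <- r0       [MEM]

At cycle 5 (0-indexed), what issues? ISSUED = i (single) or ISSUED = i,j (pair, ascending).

ISSUED = 7

[0] i0&i1  st mul  -- pair
[1] i2&i3  sll sub  -- pair
[2] i4  or  -- RAW r0
[3] i5  st  -- no-port MEM/MEM
[4] i6  st  -- no-port MEM/MEM
[5] i7  ld  -- no-port MEM/MEM
[6] i8  ld  -- tail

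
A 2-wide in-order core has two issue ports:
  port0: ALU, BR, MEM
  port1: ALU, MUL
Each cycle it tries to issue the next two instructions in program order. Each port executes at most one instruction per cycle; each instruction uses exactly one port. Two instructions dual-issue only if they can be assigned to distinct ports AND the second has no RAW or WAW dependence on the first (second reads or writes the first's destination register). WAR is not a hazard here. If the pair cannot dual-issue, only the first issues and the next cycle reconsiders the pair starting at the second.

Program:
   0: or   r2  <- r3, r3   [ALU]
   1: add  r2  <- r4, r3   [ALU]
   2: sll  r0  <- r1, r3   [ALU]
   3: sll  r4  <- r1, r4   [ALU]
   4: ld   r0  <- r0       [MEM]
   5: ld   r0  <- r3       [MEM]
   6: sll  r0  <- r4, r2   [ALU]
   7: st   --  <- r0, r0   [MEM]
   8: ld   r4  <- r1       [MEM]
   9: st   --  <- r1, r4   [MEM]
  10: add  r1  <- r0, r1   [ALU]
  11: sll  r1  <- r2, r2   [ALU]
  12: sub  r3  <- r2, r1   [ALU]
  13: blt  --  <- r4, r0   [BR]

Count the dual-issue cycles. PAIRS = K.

[0] i0  or  -- WAW r2
[1] i1+i2  add sll  -- 2-wide
[2] i3+i4  sll ld  -- 2-wide
[3] i5  ld  -- WAW r0
[4] i6  sll  -- RAW r0
[5] i7  st  -- no-port MEM/MEM
[6] i8  ld  -- no-port MEM/MEM
[7] i9+i10  st add  -- 2-wide
[8] i11  sll  -- RAW r1
[9] i12+i13  sub blt  -- 2-wide

PAIRS = 4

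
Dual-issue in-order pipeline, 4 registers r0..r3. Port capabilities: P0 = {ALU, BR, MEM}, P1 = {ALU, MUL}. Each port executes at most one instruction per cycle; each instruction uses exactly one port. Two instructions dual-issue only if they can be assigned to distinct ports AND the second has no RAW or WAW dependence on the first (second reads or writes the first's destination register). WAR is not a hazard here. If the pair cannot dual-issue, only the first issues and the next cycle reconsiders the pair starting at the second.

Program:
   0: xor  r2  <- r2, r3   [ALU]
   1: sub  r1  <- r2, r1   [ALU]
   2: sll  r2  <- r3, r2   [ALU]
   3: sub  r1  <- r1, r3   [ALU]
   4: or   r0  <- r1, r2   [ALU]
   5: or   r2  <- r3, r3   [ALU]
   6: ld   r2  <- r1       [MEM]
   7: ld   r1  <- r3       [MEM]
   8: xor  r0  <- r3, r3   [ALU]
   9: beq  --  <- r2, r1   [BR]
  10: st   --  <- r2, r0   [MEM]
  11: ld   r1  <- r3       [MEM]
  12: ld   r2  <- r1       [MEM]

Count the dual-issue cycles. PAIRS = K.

PAIRS = 3

[0] i0  xor  -- RAW r2
[1] i1&i2  sub+sll  -- dual
[2] i3  sub  -- RAW r1
[3] i4&i5  or+or  -- dual
[4] i6  ld  -- no-port MEM/MEM
[5] i7&i8  ld+xor  -- dual
[6] i9  beq  -- no-port BR/MEM
[7] i10  st  -- no-port MEM/MEM
[8] i11  ld  -- no-port MEM/MEM
[9] i12  ld  -- tail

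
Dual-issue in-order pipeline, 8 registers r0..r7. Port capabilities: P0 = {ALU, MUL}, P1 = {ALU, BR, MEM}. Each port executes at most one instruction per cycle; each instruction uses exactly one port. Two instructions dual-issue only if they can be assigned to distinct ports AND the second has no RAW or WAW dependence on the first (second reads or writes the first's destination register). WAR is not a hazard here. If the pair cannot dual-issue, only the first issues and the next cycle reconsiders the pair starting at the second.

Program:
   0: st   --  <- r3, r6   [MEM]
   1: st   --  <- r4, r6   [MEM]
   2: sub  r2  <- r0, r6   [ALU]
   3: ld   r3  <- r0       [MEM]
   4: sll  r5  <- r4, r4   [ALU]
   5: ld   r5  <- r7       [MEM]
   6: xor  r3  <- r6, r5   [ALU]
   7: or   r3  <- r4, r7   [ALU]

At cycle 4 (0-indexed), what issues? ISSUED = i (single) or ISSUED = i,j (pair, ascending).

0. st @i0  | no-port MEM/MEM
1. st sub @i1+i2  | dual
2. ld sll @i3+i4  | dual
3. ld @i5  | RAW r5
4. xor @i6  | WAW r3
5. or @i7  | tail

ISSUED = 6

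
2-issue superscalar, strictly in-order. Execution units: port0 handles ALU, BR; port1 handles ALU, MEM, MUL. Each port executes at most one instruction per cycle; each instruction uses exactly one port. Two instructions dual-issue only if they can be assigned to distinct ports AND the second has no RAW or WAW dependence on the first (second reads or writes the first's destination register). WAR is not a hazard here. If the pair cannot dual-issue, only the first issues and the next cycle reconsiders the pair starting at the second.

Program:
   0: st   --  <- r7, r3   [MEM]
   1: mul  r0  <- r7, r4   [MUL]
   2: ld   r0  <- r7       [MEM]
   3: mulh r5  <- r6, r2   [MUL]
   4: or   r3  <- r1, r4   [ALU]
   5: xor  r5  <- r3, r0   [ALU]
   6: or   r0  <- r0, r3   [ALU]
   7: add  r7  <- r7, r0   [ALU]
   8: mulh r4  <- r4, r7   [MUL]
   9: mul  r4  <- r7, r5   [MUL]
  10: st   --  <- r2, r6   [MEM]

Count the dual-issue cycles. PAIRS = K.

PAIRS = 2

c0: i0 st  no-port MEM/MUL
c1: i1 mul  no-port MUL/MEM
c2: i2 ld  no-port MEM/MUL
c3: i3&i4 mulh/or  dual
c4: i5&i6 xor/or  dual
c5: i7 add  RAW r7
c6: i8 mulh  no-port MUL/MUL
c7: i9 mul  no-port MUL/MEM
c8: i10 st  tail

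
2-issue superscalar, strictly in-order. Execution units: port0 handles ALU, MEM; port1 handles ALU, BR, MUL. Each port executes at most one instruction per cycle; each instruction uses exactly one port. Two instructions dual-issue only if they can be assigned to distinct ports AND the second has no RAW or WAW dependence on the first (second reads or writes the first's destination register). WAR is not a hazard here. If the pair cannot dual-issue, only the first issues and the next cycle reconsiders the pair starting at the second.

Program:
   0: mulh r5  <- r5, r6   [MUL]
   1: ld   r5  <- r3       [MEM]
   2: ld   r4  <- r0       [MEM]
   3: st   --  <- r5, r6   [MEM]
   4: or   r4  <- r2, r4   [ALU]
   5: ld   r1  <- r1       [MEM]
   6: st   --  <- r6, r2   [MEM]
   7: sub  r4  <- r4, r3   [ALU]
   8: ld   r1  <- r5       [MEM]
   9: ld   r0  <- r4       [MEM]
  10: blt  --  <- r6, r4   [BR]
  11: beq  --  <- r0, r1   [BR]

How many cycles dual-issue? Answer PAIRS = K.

c0: i0 mulh.MUL  WAW r5
c1: i1 ld.MEM  no-port MEM/MEM
c2: i2 ld.MEM  no-port MEM/MEM
c3: i3,i4 st.MEM;or.ALU  dual
c4: i5 ld.MEM  no-port MEM/MEM
c5: i6,i7 st.MEM;sub.ALU  dual
c6: i8 ld.MEM  no-port MEM/MEM
c7: i9,i10 ld.MEM;blt.BR  dual
c8: i11 beq.BR  tail

PAIRS = 3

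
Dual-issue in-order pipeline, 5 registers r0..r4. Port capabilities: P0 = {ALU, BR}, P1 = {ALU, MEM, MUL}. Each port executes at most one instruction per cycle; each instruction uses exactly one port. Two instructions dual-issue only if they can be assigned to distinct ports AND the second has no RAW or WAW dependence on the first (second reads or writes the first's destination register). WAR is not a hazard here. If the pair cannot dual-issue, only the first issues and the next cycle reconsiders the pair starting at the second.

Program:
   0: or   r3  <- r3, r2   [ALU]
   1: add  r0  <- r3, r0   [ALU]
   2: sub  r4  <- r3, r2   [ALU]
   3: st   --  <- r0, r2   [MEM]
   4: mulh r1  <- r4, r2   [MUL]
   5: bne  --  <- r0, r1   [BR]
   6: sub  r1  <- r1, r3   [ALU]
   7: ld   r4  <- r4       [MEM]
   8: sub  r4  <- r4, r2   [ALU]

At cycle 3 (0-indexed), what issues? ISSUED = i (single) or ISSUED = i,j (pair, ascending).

ISSUED = 4

t=0 i0:or.ALU ; RAW r3
t=1 i1/i2:add.ALU;sub.ALU ; pair
t=2 i3:st.MEM ; no-port MEM/MUL
t=3 i4:mulh.MUL ; RAW r1
t=4 i5/i6:bne.BR;sub.ALU ; pair
t=5 i7:ld.MEM ; RAW+WAW r4
t=6 i8:sub.ALU ; tail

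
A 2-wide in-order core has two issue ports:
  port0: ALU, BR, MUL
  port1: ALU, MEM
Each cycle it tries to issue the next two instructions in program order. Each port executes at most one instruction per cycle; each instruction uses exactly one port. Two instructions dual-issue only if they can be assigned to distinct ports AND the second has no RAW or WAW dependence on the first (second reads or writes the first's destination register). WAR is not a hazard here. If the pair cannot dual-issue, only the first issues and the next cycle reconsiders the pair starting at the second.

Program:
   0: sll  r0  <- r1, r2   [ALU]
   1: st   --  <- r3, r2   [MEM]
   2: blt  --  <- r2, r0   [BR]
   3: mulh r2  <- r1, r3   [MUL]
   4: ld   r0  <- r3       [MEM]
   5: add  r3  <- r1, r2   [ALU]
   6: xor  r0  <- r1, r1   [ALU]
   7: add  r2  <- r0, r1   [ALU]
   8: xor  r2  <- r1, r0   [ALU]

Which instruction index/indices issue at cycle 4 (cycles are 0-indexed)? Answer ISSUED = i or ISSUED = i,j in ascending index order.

c0: i0&i1 sll.ALU;st.MEM  dual
c1: i2 blt.BR  no-port BR/MUL
c2: i3&i4 mulh.MUL;ld.MEM  dual
c3: i5&i6 add.ALU;xor.ALU  dual
c4: i7 add.ALU  WAW r2
c5: i8 xor.ALU  tail

ISSUED = 7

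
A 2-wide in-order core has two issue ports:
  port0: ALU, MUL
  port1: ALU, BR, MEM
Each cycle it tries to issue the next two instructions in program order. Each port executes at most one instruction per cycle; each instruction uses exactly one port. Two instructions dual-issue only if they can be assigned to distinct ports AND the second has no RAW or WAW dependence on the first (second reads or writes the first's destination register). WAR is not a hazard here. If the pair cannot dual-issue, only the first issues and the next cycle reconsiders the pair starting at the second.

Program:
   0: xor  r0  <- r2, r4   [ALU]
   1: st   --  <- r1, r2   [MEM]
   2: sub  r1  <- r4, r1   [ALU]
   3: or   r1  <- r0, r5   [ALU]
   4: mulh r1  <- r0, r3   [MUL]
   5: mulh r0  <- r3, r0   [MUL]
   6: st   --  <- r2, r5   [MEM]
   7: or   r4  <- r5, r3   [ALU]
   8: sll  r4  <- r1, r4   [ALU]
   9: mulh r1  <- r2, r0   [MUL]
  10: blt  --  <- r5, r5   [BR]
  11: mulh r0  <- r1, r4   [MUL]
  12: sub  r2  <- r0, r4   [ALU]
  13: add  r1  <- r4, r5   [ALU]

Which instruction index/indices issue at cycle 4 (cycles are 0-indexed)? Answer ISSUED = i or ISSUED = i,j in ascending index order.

ISSUED = 5,6

[0] i0+i1  xor;st  -- dual
[1] i2  sub  -- WAW r1
[2] i3  or  -- WAW r1
[3] i4  mulh  -- no-port MUL/MUL
[4] i5+i6  mulh;st  -- dual
[5] i7  or  -- RAW+WAW r4
[6] i8+i9  sll;mulh  -- dual
[7] i10+i11  blt;mulh  -- dual
[8] i12+i13  sub;add  -- dual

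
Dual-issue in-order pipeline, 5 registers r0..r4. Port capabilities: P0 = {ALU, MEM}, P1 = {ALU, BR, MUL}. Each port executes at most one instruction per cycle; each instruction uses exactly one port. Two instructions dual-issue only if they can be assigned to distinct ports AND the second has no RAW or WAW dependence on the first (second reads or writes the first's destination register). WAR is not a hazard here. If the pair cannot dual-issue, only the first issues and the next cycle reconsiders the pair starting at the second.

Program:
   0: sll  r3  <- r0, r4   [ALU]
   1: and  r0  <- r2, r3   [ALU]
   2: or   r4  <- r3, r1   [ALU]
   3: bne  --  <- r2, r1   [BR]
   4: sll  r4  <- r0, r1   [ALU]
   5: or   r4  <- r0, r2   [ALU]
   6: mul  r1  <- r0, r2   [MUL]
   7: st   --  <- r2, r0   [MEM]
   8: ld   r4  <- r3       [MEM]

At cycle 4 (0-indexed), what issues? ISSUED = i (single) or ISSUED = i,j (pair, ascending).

ISSUED = 7

0. sll @i0  | RAW r3
1. and/or @i1+i2  | dual
2. bne/sll @i3+i4  | dual
3. or/mul @i5+i6  | dual
4. st @i7  | no-port MEM/MEM
5. ld @i8  | tail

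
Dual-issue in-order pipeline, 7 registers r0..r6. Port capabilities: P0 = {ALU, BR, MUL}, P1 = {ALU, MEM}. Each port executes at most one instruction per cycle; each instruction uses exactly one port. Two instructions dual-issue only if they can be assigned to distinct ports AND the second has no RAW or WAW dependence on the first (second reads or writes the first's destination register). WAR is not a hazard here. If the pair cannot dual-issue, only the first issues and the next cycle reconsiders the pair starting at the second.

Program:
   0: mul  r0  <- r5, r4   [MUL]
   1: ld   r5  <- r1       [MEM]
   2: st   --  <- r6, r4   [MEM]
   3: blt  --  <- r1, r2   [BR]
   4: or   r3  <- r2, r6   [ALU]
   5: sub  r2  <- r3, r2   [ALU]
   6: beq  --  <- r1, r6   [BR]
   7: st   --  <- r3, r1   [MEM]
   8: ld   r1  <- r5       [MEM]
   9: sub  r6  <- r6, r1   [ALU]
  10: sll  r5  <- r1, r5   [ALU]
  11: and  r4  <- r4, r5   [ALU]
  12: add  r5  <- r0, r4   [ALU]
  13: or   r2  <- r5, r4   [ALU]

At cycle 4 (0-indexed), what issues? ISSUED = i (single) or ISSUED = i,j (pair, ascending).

[0] i0/i1  mul.MUL;ld.MEM  -- 2-wide
[1] i2/i3  st.MEM;blt.BR  -- 2-wide
[2] i4  or.ALU  -- RAW r3
[3] i5/i6  sub.ALU;beq.BR  -- 2-wide
[4] i7  st.MEM  -- no-port MEM/MEM
[5] i8  ld.MEM  -- RAW r1
[6] i9/i10  sub.ALU;sll.ALU  -- 2-wide
[7] i11  and.ALU  -- RAW r4
[8] i12  add.ALU  -- RAW r5
[9] i13  or.ALU  -- tail

ISSUED = 7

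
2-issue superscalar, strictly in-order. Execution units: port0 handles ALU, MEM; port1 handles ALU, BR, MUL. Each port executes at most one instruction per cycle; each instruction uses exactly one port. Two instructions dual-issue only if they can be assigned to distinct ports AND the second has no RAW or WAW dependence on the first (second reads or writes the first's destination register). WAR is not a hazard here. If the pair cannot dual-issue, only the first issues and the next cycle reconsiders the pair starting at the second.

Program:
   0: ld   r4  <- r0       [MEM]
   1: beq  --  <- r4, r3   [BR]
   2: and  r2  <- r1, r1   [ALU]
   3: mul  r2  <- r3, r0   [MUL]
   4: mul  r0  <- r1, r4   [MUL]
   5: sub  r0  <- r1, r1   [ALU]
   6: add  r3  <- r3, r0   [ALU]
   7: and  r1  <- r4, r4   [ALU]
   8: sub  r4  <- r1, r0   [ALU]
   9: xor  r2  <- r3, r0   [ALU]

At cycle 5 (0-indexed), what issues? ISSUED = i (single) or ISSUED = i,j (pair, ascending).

ISSUED = 6,7

t=0 i0:ld ; RAW r4
t=1 i1/i2:beq;and ; 2-wide
t=2 i3:mul ; no-port MUL/MUL
t=3 i4:mul ; WAW r0
t=4 i5:sub ; RAW r0
t=5 i6/i7:add;and ; 2-wide
t=6 i8/i9:sub;xor ; 2-wide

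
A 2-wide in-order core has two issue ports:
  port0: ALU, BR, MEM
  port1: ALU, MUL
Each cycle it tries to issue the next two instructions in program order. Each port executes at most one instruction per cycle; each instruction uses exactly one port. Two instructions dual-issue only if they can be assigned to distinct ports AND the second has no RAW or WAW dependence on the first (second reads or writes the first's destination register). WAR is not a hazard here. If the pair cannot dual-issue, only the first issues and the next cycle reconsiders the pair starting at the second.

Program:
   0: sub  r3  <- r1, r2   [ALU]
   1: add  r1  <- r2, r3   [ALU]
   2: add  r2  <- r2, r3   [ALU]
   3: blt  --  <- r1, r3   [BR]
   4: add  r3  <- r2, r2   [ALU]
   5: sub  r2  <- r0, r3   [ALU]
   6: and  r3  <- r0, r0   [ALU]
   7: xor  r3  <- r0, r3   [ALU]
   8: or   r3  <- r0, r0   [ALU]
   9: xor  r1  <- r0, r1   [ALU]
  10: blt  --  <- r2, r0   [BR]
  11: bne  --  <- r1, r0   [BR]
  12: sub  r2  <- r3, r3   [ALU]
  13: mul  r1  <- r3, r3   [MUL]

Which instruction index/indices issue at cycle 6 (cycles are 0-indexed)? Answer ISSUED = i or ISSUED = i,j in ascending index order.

0. sub.ALU @i0  | RAW r3
1. add.ALU/add.ALU @i1+i2  | 2-wide
2. blt.BR/add.ALU @i3+i4  | 2-wide
3. sub.ALU/and.ALU @i5+i6  | 2-wide
4. xor.ALU @i7  | WAW r3
5. or.ALU/xor.ALU @i8+i9  | 2-wide
6. blt.BR @i10  | no-port BR/BR
7. bne.BR/sub.ALU @i11+i12  | 2-wide
8. mul.MUL @i13  | tail

ISSUED = 10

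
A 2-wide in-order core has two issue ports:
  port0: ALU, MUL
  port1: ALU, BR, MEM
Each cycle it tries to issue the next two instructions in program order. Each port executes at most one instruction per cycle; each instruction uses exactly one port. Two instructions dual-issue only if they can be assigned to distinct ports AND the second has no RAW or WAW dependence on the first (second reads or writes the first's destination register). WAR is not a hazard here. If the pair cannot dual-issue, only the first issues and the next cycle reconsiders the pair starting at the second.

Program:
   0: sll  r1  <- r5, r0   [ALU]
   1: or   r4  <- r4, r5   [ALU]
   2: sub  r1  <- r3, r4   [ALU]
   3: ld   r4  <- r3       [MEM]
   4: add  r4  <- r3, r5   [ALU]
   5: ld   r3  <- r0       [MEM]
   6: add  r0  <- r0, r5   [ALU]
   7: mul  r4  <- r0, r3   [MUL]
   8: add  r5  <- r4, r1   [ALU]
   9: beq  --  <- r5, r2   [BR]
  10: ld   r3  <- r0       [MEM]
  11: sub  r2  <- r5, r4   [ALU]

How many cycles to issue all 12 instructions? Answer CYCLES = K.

#0 head=0: sll+or i0,i1 2-wide
#1 head=2: sub+ld i2,i3 2-wide
#2 head=4: add+ld i4,i5 2-wide
#3 head=6: add i6 RAW r0
#4 head=7: mul i7 RAW r4
#5 head=8: add i8 RAW r5
#6 head=9: beq i9 no-port BR/MEM
#7 head=10: ld+sub i10,i11 2-wide

CYCLES = 8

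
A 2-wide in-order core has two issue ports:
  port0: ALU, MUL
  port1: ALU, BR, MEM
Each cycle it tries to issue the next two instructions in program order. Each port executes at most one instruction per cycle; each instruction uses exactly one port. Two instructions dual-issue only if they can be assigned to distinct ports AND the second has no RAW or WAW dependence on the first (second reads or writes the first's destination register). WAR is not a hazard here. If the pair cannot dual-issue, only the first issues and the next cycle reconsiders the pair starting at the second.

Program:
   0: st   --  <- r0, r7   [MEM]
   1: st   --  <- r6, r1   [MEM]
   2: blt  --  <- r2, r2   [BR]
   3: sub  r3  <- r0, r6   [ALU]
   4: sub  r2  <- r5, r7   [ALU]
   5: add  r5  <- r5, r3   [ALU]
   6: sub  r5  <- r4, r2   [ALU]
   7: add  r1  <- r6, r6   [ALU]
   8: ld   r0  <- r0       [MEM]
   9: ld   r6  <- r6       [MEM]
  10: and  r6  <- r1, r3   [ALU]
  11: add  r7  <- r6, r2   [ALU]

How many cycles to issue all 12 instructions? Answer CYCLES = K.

[0] i0  st.MEM  -- no-port MEM/MEM
[1] i1  st.MEM  -- no-port MEM/BR
[2] i2&i3  blt.BR/sub.ALU  -- pair
[3] i4&i5  sub.ALU/add.ALU  -- pair
[4] i6&i7  sub.ALU/add.ALU  -- pair
[5] i8  ld.MEM  -- no-port MEM/MEM
[6] i9  ld.MEM  -- WAW r6
[7] i10  and.ALU  -- RAW r6
[8] i11  add.ALU  -- tail

CYCLES = 9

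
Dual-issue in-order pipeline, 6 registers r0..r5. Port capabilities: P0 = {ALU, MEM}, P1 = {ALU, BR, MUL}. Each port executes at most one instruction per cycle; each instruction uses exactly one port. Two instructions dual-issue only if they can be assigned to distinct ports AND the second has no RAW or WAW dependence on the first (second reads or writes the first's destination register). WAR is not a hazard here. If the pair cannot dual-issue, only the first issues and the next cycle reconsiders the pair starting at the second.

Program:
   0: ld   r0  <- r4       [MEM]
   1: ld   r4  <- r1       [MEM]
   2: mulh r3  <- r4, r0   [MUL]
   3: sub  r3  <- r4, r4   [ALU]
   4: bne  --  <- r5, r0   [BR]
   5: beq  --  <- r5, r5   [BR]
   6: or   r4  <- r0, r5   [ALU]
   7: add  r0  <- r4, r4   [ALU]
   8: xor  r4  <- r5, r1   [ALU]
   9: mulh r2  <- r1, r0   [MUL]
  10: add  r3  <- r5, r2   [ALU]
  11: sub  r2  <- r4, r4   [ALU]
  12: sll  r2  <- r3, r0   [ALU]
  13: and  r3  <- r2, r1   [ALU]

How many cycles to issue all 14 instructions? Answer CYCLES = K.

CYCLES = 10

0. ld @i0  | no-port MEM/MEM
1. ld @i1  | RAW r4
2. mulh @i2  | WAW r3
3. sub;bne @i3/i4  | 2-wide
4. beq;or @i5/i6  | 2-wide
5. add;xor @i7/i8  | 2-wide
6. mulh @i9  | RAW r2
7. add;sub @i10/i11  | 2-wide
8. sll @i12  | RAW r2
9. and @i13  | tail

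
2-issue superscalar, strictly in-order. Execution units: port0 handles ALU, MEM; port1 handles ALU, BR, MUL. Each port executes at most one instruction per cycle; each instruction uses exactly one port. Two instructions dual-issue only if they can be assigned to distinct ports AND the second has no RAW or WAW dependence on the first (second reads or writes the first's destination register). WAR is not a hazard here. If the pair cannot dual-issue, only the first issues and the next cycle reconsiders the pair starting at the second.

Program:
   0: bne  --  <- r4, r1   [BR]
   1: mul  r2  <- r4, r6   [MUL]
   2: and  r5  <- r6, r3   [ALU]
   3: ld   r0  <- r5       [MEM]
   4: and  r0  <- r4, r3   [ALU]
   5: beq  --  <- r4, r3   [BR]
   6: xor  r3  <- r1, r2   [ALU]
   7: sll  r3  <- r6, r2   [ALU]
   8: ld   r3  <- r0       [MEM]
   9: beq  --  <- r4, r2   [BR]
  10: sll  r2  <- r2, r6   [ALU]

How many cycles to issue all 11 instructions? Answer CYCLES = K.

[0] i0  bne.BR  -- no-port BR/MUL
[1] i1&i2  mul.MUL and.ALU  -- pair
[2] i3  ld.MEM  -- WAW r0
[3] i4&i5  and.ALU beq.BR  -- pair
[4] i6  xor.ALU  -- WAW r3
[5] i7  sll.ALU  -- WAW r3
[6] i8&i9  ld.MEM beq.BR  -- pair
[7] i10  sll.ALU  -- tail

CYCLES = 8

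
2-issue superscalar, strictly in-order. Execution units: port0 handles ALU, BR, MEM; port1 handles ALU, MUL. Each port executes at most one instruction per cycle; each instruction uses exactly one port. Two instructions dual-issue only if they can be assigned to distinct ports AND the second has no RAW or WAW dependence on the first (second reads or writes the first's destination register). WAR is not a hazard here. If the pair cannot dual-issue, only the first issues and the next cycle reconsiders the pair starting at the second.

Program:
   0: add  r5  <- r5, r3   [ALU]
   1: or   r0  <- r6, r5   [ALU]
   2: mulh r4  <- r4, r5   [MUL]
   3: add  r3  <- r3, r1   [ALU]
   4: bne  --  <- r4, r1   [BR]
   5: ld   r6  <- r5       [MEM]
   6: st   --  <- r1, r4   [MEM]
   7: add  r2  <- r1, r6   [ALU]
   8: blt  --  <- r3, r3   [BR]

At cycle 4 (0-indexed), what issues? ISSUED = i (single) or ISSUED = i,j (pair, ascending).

[0] i0  add.ALU  -- RAW r5
[1] i1/i2  or.ALU+mulh.MUL  -- 2-wide
[2] i3/i4  add.ALU+bne.BR  -- 2-wide
[3] i5  ld.MEM  -- no-port MEM/MEM
[4] i6/i7  st.MEM+add.ALU  -- 2-wide
[5] i8  blt.BR  -- tail

ISSUED = 6,7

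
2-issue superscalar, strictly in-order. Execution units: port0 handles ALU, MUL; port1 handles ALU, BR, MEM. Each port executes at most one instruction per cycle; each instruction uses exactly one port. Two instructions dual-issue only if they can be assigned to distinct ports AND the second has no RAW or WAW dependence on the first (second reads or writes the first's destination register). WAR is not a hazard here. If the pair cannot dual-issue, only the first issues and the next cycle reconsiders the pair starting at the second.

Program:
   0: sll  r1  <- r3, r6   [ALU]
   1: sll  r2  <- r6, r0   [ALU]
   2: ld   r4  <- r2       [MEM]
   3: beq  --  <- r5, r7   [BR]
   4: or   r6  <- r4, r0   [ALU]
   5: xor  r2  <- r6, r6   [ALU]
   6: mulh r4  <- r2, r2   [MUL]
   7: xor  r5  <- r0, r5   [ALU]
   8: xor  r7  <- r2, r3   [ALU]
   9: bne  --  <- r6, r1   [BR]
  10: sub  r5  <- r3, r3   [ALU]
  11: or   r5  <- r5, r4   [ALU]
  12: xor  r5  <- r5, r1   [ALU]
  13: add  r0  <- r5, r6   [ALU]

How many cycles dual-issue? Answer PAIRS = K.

PAIRS = 4

  cy0 -> i0&i1 (sll+sll) pair
  cy1 -> i2 (ld) no-port MEM/BR
  cy2 -> i3&i4 (beq+or) pair
  cy3 -> i5 (xor) RAW r2
  cy4 -> i6&i7 (mulh+xor) pair
  cy5 -> i8&i9 (xor+bne) pair
  cy6 -> i10 (sub) RAW+WAW r5
  cy7 -> i11 (or) RAW+WAW r5
  cy8 -> i12 (xor) RAW r5
  cy9 -> i13 (add) tail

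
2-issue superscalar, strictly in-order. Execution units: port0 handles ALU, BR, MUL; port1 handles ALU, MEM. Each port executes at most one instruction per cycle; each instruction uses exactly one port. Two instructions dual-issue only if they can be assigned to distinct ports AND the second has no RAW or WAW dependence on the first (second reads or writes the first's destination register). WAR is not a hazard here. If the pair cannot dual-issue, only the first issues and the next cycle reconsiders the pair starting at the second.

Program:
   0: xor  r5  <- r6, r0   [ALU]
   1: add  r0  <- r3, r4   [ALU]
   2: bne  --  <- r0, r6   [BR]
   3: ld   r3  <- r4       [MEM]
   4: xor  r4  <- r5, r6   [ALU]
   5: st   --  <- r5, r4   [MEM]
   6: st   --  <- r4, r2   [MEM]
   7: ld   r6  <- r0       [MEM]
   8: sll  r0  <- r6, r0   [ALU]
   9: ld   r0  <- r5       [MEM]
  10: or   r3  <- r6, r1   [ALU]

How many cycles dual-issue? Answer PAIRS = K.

PAIRS = 3

#0 head=0: xor+add i0,i1 pair
#1 head=2: bne+ld i2,i3 pair
#2 head=4: xor i4 RAW r4
#3 head=5: st i5 no-port MEM/MEM
#4 head=6: st i6 no-port MEM/MEM
#5 head=7: ld i7 RAW r6
#6 head=8: sll i8 WAW r0
#7 head=9: ld+or i9,i10 pair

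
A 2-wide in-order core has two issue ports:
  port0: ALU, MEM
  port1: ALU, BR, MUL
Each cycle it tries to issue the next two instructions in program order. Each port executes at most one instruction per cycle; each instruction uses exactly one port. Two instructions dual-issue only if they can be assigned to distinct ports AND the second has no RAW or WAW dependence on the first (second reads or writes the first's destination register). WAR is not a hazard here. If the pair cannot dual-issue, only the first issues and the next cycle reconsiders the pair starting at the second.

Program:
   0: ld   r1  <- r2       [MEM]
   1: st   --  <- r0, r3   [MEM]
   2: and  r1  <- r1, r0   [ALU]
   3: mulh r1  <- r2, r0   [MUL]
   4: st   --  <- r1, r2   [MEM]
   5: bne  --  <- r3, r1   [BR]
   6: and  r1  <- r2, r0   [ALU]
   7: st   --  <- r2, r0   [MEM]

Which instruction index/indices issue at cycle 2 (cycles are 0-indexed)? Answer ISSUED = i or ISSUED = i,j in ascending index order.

t=0 i0:ld ; no-port MEM/MEM
t=1 i1+i2:st and ; pair
t=2 i3:mulh ; RAW r1
t=3 i4+i5:st bne ; pair
t=4 i6+i7:and st ; pair

ISSUED = 3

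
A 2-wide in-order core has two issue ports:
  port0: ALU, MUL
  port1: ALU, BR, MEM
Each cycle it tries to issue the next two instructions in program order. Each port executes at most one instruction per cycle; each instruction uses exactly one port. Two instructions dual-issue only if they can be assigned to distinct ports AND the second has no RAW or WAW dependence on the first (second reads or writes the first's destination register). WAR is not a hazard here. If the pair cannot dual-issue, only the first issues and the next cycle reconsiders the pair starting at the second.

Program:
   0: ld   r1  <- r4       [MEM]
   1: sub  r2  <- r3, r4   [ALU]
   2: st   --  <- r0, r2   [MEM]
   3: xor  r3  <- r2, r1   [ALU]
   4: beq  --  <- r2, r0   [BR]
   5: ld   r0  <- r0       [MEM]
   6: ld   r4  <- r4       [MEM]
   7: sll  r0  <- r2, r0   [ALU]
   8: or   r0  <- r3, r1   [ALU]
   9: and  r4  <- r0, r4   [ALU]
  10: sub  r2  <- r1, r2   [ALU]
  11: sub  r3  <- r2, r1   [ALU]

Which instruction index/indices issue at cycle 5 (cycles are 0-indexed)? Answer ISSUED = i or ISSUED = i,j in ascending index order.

ISSUED = 8

#0 head=0: ld+sub i0+i1 2-wide
#1 head=2: st+xor i2+i3 2-wide
#2 head=4: beq i4 no-port BR/MEM
#3 head=5: ld i5 no-port MEM/MEM
#4 head=6: ld+sll i6+i7 2-wide
#5 head=8: or i8 RAW r0
#6 head=9: and+sub i9+i10 2-wide
#7 head=11: sub i11 tail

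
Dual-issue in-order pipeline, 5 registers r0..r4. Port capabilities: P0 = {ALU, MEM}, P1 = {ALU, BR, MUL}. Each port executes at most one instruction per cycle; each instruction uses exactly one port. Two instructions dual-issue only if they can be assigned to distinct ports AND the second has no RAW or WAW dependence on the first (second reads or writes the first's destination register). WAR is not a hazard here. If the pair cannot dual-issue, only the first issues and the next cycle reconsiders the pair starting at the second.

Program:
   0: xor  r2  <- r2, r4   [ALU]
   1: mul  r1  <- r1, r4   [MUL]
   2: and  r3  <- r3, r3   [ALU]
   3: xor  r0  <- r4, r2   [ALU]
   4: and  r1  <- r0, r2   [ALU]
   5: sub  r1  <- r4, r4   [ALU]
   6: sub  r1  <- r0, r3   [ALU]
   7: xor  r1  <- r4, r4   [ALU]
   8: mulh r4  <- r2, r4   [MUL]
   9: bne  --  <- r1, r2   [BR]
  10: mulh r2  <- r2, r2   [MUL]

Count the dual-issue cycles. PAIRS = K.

PAIRS = 3

c0: i0,i1 xor/mul  dual
c1: i2,i3 and/xor  dual
c2: i4 and  WAW r1
c3: i5 sub  WAW r1
c4: i6 sub  WAW r1
c5: i7,i8 xor/mulh  dual
c6: i9 bne  no-port BR/MUL
c7: i10 mulh  tail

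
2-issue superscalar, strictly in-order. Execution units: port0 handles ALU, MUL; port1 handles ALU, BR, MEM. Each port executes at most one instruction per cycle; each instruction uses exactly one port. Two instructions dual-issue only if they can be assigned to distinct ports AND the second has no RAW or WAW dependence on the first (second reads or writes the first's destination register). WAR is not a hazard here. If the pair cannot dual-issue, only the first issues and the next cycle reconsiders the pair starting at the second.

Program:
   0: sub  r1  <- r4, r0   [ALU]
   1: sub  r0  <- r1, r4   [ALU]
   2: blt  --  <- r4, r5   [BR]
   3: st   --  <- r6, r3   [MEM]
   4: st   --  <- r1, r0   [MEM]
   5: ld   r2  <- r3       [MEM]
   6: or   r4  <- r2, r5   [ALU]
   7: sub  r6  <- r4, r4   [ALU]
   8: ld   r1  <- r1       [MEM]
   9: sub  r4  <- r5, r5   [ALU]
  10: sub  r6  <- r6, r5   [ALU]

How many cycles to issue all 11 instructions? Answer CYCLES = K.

CYCLES = 8

  cy0 -> i0 (sub.ALU) RAW r1
  cy1 -> i1/i2 (sub.ALU/blt.BR) 2-wide
  cy2 -> i3 (st.MEM) no-port MEM/MEM
  cy3 -> i4 (st.MEM) no-port MEM/MEM
  cy4 -> i5 (ld.MEM) RAW r2
  cy5 -> i6 (or.ALU) RAW r4
  cy6 -> i7/i8 (sub.ALU/ld.MEM) 2-wide
  cy7 -> i9/i10 (sub.ALU/sub.ALU) 2-wide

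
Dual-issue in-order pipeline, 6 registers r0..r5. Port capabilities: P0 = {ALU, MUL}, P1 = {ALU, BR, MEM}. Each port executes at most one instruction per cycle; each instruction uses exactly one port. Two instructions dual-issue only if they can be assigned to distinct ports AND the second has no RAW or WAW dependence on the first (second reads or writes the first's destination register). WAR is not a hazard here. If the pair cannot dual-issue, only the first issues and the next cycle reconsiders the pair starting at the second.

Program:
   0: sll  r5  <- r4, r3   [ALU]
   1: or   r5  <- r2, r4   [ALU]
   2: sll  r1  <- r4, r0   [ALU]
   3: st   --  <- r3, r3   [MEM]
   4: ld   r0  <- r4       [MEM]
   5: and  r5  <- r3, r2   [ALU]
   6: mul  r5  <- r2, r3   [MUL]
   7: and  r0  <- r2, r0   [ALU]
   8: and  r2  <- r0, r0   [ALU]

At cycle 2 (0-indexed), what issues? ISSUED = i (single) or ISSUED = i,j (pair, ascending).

  cy0 -> i0 (sll.ALU) WAW r5
  cy1 -> i1/i2 (or.ALU/sll.ALU) pair
  cy2 -> i3 (st.MEM) no-port MEM/MEM
  cy3 -> i4/i5 (ld.MEM/and.ALU) pair
  cy4 -> i6/i7 (mul.MUL/and.ALU) pair
  cy5 -> i8 (and.ALU) tail

ISSUED = 3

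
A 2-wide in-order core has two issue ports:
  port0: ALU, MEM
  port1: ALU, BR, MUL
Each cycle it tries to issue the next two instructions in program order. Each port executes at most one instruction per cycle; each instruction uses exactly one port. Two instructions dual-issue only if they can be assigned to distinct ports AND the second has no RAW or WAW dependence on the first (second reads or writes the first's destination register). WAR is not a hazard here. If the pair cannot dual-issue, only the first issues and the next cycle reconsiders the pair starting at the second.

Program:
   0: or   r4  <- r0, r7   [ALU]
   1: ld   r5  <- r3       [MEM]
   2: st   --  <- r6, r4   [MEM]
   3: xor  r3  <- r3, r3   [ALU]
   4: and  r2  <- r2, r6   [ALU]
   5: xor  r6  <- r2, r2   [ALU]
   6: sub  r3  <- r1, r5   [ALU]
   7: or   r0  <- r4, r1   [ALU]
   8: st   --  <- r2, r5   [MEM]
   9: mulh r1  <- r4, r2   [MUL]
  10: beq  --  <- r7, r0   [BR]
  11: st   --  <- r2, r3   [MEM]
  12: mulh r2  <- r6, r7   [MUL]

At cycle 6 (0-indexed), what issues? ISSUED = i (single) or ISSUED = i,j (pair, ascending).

t=0 i0+i1:or.ALU;ld.MEM ; pair
t=1 i2+i3:st.MEM;xor.ALU ; pair
t=2 i4:and.ALU ; RAW r2
t=3 i5+i6:xor.ALU;sub.ALU ; pair
t=4 i7+i8:or.ALU;st.MEM ; pair
t=5 i9:mulh.MUL ; no-port MUL/BR
t=6 i10+i11:beq.BR;st.MEM ; pair
t=7 i12:mulh.MUL ; tail

ISSUED = 10,11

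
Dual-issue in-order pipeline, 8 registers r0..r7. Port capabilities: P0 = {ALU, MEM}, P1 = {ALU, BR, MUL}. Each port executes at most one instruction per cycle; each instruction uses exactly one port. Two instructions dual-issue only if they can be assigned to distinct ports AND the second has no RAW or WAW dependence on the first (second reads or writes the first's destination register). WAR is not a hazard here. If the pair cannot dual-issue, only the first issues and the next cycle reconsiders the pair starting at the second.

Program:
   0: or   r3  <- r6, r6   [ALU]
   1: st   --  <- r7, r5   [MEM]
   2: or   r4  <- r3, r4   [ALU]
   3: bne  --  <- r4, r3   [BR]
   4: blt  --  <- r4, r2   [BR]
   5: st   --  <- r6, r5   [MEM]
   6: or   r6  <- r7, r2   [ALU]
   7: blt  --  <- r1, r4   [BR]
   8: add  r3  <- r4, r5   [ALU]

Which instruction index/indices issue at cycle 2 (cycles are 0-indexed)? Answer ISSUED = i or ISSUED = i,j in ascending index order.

ISSUED = 3

  cy0 -> i0,i1 (or st) pair
  cy1 -> i2 (or) RAW r4
  cy2 -> i3 (bne) no-port BR/BR
  cy3 -> i4,i5 (blt st) pair
  cy4 -> i6,i7 (or blt) pair
  cy5 -> i8 (add) tail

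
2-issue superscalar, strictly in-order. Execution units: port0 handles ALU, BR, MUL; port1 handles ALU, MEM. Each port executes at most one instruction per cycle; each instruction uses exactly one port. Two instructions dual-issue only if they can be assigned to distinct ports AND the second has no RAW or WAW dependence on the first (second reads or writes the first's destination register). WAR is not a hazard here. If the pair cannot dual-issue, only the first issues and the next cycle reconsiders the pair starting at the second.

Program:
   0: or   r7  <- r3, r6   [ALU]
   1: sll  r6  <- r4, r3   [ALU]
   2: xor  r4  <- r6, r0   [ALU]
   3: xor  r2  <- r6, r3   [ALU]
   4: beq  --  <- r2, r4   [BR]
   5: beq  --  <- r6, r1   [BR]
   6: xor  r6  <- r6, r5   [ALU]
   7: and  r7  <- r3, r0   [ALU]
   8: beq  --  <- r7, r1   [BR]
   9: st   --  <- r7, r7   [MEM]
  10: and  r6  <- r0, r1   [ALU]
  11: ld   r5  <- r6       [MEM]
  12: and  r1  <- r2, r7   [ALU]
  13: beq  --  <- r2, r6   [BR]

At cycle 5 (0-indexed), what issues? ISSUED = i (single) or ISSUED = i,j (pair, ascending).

ISSUED = 8,9

t=0 i0/i1:or.ALU/sll.ALU ; dual
t=1 i2/i3:xor.ALU/xor.ALU ; dual
t=2 i4:beq.BR ; no-port BR/BR
t=3 i5/i6:beq.BR/xor.ALU ; dual
t=4 i7:and.ALU ; RAW r7
t=5 i8/i9:beq.BR/st.MEM ; dual
t=6 i10:and.ALU ; RAW r6
t=7 i11/i12:ld.MEM/and.ALU ; dual
t=8 i13:beq.BR ; tail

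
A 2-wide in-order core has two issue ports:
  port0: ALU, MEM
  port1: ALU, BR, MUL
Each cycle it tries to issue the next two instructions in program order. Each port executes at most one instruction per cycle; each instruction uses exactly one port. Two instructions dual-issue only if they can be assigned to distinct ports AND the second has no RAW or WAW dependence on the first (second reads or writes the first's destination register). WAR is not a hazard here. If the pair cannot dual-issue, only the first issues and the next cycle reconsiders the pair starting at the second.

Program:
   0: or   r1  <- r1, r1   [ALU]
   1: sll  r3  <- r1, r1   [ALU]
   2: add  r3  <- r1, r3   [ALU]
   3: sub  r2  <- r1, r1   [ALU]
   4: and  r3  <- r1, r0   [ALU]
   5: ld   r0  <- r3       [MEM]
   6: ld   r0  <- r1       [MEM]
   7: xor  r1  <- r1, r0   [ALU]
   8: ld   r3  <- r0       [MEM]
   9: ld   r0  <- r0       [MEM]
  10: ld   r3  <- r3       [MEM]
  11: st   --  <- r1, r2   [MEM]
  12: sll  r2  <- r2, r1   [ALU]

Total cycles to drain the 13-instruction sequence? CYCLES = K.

CYCLES = 10

0. or.ALU @i0  | RAW r1
1. sll.ALU @i1  | RAW+WAW r3
2. add.ALU+sub.ALU @i2,i3  | 2-wide
3. and.ALU @i4  | RAW r3
4. ld.MEM @i5  | no-port MEM/MEM
5. ld.MEM @i6  | RAW r0
6. xor.ALU+ld.MEM @i7,i8  | 2-wide
7. ld.MEM @i9  | no-port MEM/MEM
8. ld.MEM @i10  | no-port MEM/MEM
9. st.MEM+sll.ALU @i11,i12  | 2-wide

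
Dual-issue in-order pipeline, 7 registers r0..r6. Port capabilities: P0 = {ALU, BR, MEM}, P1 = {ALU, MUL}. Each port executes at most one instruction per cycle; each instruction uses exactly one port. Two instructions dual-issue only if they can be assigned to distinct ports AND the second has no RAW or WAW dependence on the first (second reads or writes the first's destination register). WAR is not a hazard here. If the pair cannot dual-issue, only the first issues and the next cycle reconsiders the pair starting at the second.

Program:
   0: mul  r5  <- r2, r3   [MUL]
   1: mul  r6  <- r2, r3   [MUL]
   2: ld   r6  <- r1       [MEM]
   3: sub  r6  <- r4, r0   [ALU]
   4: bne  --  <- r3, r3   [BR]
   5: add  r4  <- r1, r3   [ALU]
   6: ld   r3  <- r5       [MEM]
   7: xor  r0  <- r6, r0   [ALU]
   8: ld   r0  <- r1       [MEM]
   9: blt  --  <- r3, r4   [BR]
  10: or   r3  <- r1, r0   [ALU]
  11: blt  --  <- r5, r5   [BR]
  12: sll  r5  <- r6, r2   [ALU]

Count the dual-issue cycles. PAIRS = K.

#0 head=0: mul i0 no-port MUL/MUL
#1 head=1: mul i1 WAW r6
#2 head=2: ld i2 WAW r6
#3 head=3: sub+bne i3+i4 2-wide
#4 head=5: add+ld i5+i6 2-wide
#5 head=7: xor i7 WAW r0
#6 head=8: ld i8 no-port MEM/BR
#7 head=9: blt+or i9+i10 2-wide
#8 head=11: blt+sll i11+i12 2-wide

PAIRS = 4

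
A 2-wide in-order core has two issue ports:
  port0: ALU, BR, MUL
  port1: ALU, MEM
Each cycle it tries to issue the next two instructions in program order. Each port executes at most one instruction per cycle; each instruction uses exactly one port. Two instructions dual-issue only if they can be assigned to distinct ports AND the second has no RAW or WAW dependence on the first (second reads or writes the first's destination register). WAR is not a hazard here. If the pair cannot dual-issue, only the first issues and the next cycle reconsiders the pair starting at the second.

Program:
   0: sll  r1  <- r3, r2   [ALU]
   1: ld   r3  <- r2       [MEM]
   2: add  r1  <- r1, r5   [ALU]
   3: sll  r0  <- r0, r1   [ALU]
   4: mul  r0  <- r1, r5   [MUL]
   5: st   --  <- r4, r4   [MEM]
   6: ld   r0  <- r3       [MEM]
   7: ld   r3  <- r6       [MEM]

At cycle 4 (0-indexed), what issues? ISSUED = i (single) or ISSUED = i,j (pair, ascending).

c0: i0/i1 sll.ALU+ld.MEM  2-wide
c1: i2 add.ALU  RAW r1
c2: i3 sll.ALU  WAW r0
c3: i4/i5 mul.MUL+st.MEM  2-wide
c4: i6 ld.MEM  no-port MEM/MEM
c5: i7 ld.MEM  tail

ISSUED = 6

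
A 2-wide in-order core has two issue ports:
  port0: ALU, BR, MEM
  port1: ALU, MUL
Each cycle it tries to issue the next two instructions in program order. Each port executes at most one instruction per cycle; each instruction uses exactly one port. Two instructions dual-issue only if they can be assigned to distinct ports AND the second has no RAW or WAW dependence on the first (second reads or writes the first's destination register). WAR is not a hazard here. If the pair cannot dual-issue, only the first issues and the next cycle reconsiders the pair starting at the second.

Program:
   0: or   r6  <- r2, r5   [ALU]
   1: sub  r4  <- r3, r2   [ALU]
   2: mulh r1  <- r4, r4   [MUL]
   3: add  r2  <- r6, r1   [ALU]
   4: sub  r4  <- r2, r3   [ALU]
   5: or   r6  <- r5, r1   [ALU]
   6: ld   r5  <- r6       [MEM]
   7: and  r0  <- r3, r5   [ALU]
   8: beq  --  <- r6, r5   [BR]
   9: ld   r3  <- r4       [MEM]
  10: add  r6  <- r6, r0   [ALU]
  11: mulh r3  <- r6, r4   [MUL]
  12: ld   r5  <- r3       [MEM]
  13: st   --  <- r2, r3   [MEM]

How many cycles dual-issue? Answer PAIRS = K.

PAIRS = 4

  cy0 -> i0/i1 (or.ALU;sub.ALU) dual
  cy1 -> i2 (mulh.MUL) RAW r1
  cy2 -> i3 (add.ALU) RAW r2
  cy3 -> i4/i5 (sub.ALU;or.ALU) dual
  cy4 -> i6 (ld.MEM) RAW r5
  cy5 -> i7/i8 (and.ALU;beq.BR) dual
  cy6 -> i9/i10 (ld.MEM;add.ALU) dual
  cy7 -> i11 (mulh.MUL) RAW r3
  cy8 -> i12 (ld.MEM) no-port MEM/MEM
  cy9 -> i13 (st.MEM) tail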